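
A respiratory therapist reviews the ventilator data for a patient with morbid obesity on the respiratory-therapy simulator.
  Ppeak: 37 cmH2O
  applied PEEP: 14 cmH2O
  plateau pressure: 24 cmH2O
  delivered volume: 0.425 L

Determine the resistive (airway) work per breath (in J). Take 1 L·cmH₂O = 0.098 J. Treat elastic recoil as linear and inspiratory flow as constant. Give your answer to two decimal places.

0.54

With constant inspiratory flow the resistive pressure is constant at PIP − Pplat = 37 − 24 = 13.0 cmH2O, so resistive work = 13.0 × 0.425 = 5.525 L·cmH2O.
× 0.098 J/(L·cmH2O) → 0.5415 J.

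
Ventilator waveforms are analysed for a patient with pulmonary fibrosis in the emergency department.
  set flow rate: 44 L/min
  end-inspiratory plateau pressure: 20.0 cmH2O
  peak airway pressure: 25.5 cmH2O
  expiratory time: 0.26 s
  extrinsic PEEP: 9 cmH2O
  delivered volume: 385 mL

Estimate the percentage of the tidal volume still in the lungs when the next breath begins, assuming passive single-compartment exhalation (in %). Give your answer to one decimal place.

Flow: 44 L/min ÷ 60 = 0.7333 L/s.
R = (PIP − Pplat)/V̇ = (25.5 − 20.0) / 0.7333 = 5.5/0.7333 = 7.5 cmH2O·s/L.
C = Vt/(Pplat − PEEP) = 385.0 / (20.0 − 9) = 385.0/11.0 = 35.0 mL/cmH2O.
τ = R × C = 7.5 × 0.035 L/cmH2O = 0.2625 s.
Fraction remaining at end-expiration = e^(−Te/τ) = e^(−0.26/0.2625) = 0.3714 → 37.14%.

37.1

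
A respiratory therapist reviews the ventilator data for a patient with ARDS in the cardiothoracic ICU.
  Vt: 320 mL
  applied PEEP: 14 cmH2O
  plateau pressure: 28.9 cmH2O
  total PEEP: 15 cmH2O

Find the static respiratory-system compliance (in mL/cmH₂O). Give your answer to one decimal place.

End-expiratory occlusion gives total PEEP = 15 cmH2O (intrinsic PEEP = 15 − 14 = 1). Use total PEEP for the elastic gradient.
Cstat = Vt / (Pplat − PEEPtotal) = 320 / (28.9 − 15) = 320 / 13.9 = 23.022 mL/cmH2O.

23.0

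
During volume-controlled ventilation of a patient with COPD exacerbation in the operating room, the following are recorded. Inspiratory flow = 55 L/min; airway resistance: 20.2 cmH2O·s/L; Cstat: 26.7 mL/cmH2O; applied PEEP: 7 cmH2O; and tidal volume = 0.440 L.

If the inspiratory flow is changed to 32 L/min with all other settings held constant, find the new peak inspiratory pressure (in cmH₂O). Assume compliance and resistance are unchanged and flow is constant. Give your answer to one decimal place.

Flow: 55 L/min ÷ 60 = 0.9167 L/s.
New flow: 32 L/min ÷ 60 = 0.5333 L/s.
PIP = Vt/C + R·V̇ + PEEP (constant-flow equation of motion).
Only the resistive term changes: ΔPIP = R × ΔV̇ = 20.2 × (0.5333 − 0.9167) = 20.2 × -0.3834 = -7.745 cmH2O.
Original PIP = 440/26.7 + 20.2×0.9167 + 7 = 41.997 cmH2O; new PIP = 41.997 + (-7.745) = 34.252 cmH2O.

34.3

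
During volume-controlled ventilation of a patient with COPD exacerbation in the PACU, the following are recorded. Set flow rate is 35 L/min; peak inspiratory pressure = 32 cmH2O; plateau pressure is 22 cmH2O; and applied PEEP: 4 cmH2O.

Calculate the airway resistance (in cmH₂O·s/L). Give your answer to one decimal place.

Flow: 35 L/min ÷ 60 = 0.5833 L/s.
Raw = (PIP − Pplat) / flow = (32 − 22) / 0.5833 = 10.0 / 0.5833 = 17.144 cmH2O·s/L.

17.1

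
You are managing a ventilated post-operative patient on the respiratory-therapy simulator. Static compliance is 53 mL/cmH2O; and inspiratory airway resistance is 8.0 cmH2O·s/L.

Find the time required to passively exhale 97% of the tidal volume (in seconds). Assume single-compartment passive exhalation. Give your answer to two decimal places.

τ = R × C = 8.0 × 53 mL/cmH2O = 8.0 × 0.053 L/cmH2O = 0.424 s.
Exhaled fraction f = 1 − e^(−t/τ) → t = −τ·ln(1 − f) = −0.424·ln(0.03) = 1.487 s.

1.49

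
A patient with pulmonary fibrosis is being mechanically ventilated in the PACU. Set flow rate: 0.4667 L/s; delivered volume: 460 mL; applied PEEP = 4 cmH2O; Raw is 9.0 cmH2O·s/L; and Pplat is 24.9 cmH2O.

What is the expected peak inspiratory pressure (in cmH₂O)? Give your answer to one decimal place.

PIP = Pplat + Raw × flow = 24.9 + 9.0 × 0.4667 = 24.9 + 4.2 = 29.1 cmH2O.

29.1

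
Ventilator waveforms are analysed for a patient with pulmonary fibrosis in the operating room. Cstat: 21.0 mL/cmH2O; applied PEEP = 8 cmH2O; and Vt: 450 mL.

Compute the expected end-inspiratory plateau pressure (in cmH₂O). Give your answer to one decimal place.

29.4

Pplat = PEEP + Vt / Cstat = 8 + 450 / 21.0 = 8 + 21.429 = 29.429 cmH2O.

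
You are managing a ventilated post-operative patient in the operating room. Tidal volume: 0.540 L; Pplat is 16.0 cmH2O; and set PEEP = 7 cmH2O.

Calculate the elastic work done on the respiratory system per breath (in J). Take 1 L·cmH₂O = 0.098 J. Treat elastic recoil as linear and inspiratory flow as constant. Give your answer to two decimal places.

Elastic work ≈ ½ × (Pplat − PEEP) × Vt = 0.5 × (16.0 − 7) × 0.540 L = 0.5 × 9.0 × 0.540 = 2.43 L·cmH2O.
× 0.098 J/(L·cmH2O) → 0.2381 J.

0.24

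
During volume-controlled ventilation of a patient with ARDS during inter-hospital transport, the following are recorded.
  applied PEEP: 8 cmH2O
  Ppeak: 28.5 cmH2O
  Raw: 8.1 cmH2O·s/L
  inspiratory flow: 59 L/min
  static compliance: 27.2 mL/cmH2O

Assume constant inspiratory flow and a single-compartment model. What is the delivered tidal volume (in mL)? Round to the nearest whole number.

Flow: 59 L/min ÷ 60 = 0.9833 L/s.
Equation of motion (constant flow): PIP = Vt/C + R·V̇ + PEEP.
Vt/C = PIP − R·V̇ − PEEP = 28.5 − 7.965 − 8 = 12.535 cmH2O.
Vt = C × 12.535 = 27.2 × 12.535 = 340.95 mL.

341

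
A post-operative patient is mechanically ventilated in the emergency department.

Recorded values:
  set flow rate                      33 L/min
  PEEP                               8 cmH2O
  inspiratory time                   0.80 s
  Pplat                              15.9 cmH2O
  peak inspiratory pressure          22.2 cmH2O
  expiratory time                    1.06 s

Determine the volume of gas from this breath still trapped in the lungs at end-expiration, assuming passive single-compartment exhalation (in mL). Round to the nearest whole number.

84

Flow: 33 L/min ÷ 60 = 0.55 L/s.
Vt = flow × Ti = 0.55 L/s × 0.80 s × 1000 mL/L = 440.0 mL.
R = (PIP − Pplat)/V̇ = (22.2 − 15.9) / 0.55 = 6.3/0.55 = 11.455 cmH2O·s/L.
C = Vt/(Pplat − PEEP) = 440.0 / (15.9 − 8) = 440.0/7.9 = 55.696 mL/cmH2O.
τ = R × C = 11.455 × 0.0557 L/cmH2O = 0.638 s.
Fraction remaining = e^(−Te/τ) = e^(−1.06/0.638) = 0.1899.
Trapped volume = 440.0 × 0.1899 = 83.556 mL.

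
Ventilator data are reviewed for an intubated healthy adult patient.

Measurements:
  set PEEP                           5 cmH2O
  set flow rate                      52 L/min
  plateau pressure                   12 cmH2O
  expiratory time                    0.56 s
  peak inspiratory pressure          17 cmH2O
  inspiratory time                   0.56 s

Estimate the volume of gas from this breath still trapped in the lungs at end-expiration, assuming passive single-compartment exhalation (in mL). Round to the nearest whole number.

Flow: 52 L/min ÷ 60 = 0.8667 L/s.
Vt = flow × Ti = 0.8667 L/s × 0.56 s × 1000 mL/L = 485.35 mL.
R = (PIP − Pplat)/V̇ = (17 − 12) / 0.8667 = 5.0/0.8667 = 5.769 cmH2O·s/L.
C = Vt/(Pplat − PEEP) = 485.35 / (12 − 5) = 485.35/7.0 = 69.336 mL/cmH2O.
τ = R × C = 5.769 × 0.06934 L/cmH2O = 0.4 s.
Fraction remaining = e^(−Te/τ) = e^(−0.56/0.4) = 0.2466.
Trapped volume = 485.35 × 0.2466 = 119.69 mL.

120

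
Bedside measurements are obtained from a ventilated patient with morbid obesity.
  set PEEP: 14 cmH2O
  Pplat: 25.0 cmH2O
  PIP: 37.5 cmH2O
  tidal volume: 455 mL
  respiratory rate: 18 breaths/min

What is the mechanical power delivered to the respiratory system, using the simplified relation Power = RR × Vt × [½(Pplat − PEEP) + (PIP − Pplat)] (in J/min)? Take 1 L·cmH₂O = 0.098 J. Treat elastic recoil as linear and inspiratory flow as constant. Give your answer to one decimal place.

Per-breath work = Vt × [½(Pplat−PEEP) + (PIP−Pplat)] = 0.455 × [0.5×11.0 + 12.5] = 0.455 × 18.0 = 8.19 L·cmH2O.
Power = 18 × 8.19 = 147.42 L·cmH2O/min.
× 0.098 J/(L·cmH2O) → 14.447 J/min.

14.4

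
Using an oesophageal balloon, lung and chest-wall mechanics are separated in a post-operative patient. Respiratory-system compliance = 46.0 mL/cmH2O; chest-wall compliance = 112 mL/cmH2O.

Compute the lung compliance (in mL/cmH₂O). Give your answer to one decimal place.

78.1

1/CL = 1/Crs − 1/Ccw.
1/CL = 1/46.0 − 1/112 = 0.01281.
CL = 78.064 mL/cmH2O.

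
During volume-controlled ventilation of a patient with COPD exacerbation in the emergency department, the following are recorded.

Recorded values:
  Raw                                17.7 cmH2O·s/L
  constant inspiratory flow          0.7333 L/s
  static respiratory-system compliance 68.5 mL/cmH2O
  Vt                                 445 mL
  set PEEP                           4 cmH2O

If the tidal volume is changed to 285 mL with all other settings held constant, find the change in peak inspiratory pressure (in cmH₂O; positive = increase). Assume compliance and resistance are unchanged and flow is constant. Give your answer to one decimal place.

PIP = Vt/C + R·V̇ + PEEP (constant-flow equation of motion).
Only the elastic term changes: ΔPIP = ΔVt / C = (285 − 445) / 68.5 = -2.336 cmH2O.

-2.3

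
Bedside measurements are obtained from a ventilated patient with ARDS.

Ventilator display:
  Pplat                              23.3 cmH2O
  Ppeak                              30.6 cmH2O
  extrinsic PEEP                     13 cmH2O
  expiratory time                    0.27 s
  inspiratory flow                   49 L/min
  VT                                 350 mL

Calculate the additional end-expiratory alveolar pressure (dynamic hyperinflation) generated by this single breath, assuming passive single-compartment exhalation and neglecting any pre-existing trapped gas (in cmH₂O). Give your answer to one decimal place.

4.2

Flow: 49 L/min ÷ 60 = 0.8167 L/s.
R = (PIP − Pplat)/V̇ = (30.6 − 23.3) / 0.8167 = 7.3/0.8167 = 8.938 cmH2O·s/L.
C = Vt/(Pplat − PEEP) = 350.0 / (23.3 − 13) = 350.0/10.3 = 33.981 mL/cmH2O.
τ = R × C = 8.938 × 0.03398 L/cmH2O = 0.3037 s.
Fraction remaining = e^(−Te/τ) = e^(−0.27/0.3037) = 0.4111; trapped volume = 350.0 × 0.4111 = 143.89 mL.
Additional alveolar pressure from trapping ≈ V_trapped / C = 143.89 / 33.981 = 4.234 cmH2O.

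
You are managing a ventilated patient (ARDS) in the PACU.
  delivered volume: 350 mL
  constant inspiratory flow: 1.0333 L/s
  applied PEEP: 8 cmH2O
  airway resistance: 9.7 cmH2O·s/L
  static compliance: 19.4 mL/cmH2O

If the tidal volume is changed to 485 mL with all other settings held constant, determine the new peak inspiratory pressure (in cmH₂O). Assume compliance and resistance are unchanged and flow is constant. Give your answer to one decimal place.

43.0

PIP = Vt/C + R·V̇ + PEEP (constant-flow equation of motion).
Only the elastic term changes: ΔPIP = ΔVt / C = (485 − 350) / 19.4 = 6.959 cmH2O.
Original PIP = 350/19.4 + 9.7×1.0333 + 8 = 36.064 cmH2O; new PIP = 36.064 + (6.959) = 43.023 cmH2O.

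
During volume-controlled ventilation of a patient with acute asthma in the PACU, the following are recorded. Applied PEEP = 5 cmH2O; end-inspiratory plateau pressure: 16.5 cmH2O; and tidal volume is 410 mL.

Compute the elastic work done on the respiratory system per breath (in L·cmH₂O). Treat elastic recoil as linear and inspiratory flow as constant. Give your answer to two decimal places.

2.36

Elastic work ≈ ½ × (Pplat − PEEP) × Vt = 0.5 × (16.5 − 5) × 0.410 L = 0.5 × 11.5 × 0.410 = 2.358 L·cmH2O.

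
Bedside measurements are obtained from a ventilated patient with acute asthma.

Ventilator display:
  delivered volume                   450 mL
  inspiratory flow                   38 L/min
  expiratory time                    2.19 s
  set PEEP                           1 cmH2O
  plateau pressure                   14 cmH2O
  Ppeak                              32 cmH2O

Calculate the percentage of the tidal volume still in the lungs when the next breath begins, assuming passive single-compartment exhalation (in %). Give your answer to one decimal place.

10.8

Flow: 38 L/min ÷ 60 = 0.6333 L/s.
R = (PIP − Pplat)/V̇ = (32 − 14) / 0.6333 = 18.0/0.6333 = 28.423 cmH2O·s/L.
C = Vt/(Pplat − PEEP) = 450.0 / (14 − 1) = 450.0/13.0 = 34.615 mL/cmH2O.
τ = R × C = 28.423 × 0.03462 L/cmH2O = 0.984 s.
Fraction remaining at end-expiration = e^(−Te/τ) = e^(−2.19/0.984) = 0.108 → 10.8%.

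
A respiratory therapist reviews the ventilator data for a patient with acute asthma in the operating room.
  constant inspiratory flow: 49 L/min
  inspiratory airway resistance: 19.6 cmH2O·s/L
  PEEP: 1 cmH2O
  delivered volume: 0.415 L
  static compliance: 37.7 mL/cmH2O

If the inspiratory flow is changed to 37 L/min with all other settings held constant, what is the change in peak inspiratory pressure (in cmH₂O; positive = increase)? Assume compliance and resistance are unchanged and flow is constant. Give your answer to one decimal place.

-3.9

Flow: 49 L/min ÷ 60 = 0.8167 L/s.
New flow: 37 L/min ÷ 60 = 0.6167 L/s.
PIP = Vt/C + R·V̇ + PEEP (constant-flow equation of motion).
Only the resistive term changes: ΔPIP = R × ΔV̇ = 19.6 × (0.6167 − 0.8167) = 19.6 × -0.2 = -3.92 cmH2O.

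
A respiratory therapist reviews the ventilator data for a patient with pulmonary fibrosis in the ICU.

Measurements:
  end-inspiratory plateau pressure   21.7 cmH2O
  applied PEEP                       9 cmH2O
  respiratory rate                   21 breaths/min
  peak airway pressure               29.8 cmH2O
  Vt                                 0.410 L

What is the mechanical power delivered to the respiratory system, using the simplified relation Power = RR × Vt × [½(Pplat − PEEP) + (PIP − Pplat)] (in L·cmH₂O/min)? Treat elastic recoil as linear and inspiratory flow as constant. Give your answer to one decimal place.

124.4

Per-breath work = Vt × [½(Pplat−PEEP) + (PIP−Pplat)] = 0.410 × [0.5×12.7 + 8.1] = 0.410 × 14.45 = 5.925 L·cmH2O.
Power = 21 × 5.925 = 124.43 L·cmH2O/min.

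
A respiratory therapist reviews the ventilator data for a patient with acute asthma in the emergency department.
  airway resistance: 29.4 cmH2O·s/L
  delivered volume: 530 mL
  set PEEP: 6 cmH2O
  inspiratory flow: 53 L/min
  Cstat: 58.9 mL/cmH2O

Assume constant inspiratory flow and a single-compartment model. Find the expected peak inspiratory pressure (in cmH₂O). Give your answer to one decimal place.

Flow: 53 L/min ÷ 60 = 0.8833 L/s.
Equation of motion (constant flow): PIP = Vt/C + R·V̇ + PEEP.
PIP = 530/58.9 + 29.4×0.8833 + 6 = 8.998 + 25.969 + 6 = 40.967 cmH2O.

41.0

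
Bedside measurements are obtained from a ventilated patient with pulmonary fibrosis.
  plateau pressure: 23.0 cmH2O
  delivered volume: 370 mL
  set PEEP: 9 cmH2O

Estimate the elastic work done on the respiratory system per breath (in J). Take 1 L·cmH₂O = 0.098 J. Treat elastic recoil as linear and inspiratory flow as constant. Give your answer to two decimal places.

0.25

Elastic work ≈ ½ × (Pplat − PEEP) × Vt = 0.5 × (23.0 − 9) × 0.370 L = 0.5 × 14.0 × 0.370 = 2.59 L·cmH2O.
× 0.098 J/(L·cmH2O) → 0.2538 J.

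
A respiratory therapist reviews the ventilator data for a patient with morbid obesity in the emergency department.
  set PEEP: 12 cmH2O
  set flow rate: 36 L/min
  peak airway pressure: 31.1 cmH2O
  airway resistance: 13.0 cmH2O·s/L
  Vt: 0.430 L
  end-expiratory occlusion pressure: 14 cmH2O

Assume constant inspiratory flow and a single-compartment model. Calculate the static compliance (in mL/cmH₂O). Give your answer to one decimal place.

Flow: 36 L/min ÷ 60 = 0.6 L/s.
Total PEEP = 14 cmH2O (set 12 + intrinsic 2); this is the baseline alveolar pressure.
Equation of motion (constant flow): PIP = Vt/C + R·V̇ + PEEP.
Vt/C = PIP − R·V̇ − PEEP = 31.1 − 13.0×0.6 − 14 = 31.1 − 7.8 − 14 = 9.3 cmH2O.
C = Vt / 9.3 = 430 / 9.3 = 46.237 mL/cmH2O.

46.2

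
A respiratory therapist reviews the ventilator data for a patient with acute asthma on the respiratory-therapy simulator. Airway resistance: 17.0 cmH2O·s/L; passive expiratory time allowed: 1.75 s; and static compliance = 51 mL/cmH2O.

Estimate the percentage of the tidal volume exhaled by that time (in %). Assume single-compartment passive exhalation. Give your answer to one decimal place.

τ = R × C = 17.0 × 51 mL/cmH2O = 17.0 × 0.051 L/cmH2O = 0.867 s.
Passive exhalation: V(t)/V₀ = e^(−t/τ) = e^(−1.75/0.867) = 0.1329.
Fraction exhaled = 1 − 0.1329 = 0.8671 → 86.71%.

86.7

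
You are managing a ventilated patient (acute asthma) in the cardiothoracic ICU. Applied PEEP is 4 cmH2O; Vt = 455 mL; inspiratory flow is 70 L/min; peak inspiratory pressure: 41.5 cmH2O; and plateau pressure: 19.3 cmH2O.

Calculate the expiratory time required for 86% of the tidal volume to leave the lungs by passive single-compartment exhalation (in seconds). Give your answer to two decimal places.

Flow: 70 L/min ÷ 60 = 1.1667 L/s.
R = (PIP − Pplat)/V̇ = (41.5 − 19.3) / 1.1667 = 22.2/1.1667 = 19.028 cmH2O·s/L.
C = Vt/(Pplat − PEEP) = 455.0 / (19.3 − 4) = 455.0/15.3 = 29.739 mL/cmH2O.
τ = R × C = 19.028 × 0.02974 L/cmH2O = 0.5659 s.
t = −τ·ln(1 − 0.86) = −0.5659·ln(0.14) = 1.113 s.

1.11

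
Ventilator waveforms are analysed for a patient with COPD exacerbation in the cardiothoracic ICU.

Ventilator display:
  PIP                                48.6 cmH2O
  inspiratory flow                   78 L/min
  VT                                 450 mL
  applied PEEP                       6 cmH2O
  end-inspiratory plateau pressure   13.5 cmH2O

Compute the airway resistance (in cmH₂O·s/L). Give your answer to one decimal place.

Flow: 78 L/min ÷ 60 = 1.3 L/s.
Raw = (PIP − Pplat) / flow = (48.6 − 13.5) / 1.3 = 35.1 / 1.3 = 27.0 cmH2O·s/L.

27.0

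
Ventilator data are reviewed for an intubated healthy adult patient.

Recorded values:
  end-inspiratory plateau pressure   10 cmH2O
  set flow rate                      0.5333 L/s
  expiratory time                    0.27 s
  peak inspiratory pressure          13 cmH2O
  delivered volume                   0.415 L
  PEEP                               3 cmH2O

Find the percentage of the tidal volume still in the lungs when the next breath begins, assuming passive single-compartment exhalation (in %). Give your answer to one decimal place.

R = (PIP − Pplat)/V̇ = (13 − 10) / 0.5333 = 3.0/0.5333 = 5.625 cmH2O·s/L.
C = Vt/(Pplat − PEEP) = 415.0 / (10 − 3) = 415.0/7.0 = 59.286 mL/cmH2O.
τ = R × C = 5.625 × 0.05929 L/cmH2O = 0.3335 s.
Fraction remaining at end-expiration = e^(−Te/τ) = e^(−0.27/0.3335) = 0.445 → 44.5%.

44.5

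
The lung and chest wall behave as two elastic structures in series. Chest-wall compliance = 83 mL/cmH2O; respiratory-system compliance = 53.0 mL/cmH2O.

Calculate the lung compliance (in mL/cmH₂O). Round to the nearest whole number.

1/CL = 1/Crs − 1/Ccw.
1/CL = 1/53.0 − 1/83 = 0.00682.
CL = 146.63 mL/cmH2O.

147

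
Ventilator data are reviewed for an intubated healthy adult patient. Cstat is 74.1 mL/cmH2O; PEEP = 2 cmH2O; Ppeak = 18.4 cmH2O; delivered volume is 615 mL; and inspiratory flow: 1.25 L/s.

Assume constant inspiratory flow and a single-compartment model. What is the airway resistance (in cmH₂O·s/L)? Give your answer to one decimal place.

6.5

Equation of motion (constant flow): PIP = Vt/C + R·V̇ + PEEP.
R·V̇ = PIP − Vt/C − PEEP = 18.4 − 615/74.1 − 2 = 18.4 − 8.3 − 2 = 8.1 cmH2O.
R = 8.1 / 1.25 = 6.48 cmH2O·s/L.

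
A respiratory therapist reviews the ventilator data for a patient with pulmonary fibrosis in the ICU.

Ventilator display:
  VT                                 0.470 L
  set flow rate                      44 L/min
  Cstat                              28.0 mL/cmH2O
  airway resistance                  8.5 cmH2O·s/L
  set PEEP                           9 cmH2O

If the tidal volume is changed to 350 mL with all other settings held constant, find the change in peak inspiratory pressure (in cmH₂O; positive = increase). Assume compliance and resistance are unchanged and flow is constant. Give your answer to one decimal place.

-4.3

PIP = Vt/C + R·V̇ + PEEP (constant-flow equation of motion).
Only the elastic term changes: ΔPIP = ΔVt / C = (350 − 470) / 28.0 = -4.286 cmH2O.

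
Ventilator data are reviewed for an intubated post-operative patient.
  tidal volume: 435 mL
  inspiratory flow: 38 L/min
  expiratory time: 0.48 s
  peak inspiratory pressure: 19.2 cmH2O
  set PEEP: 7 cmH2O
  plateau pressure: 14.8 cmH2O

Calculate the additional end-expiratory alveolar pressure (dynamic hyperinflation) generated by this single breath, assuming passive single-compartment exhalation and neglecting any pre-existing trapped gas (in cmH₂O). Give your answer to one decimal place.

Flow: 38 L/min ÷ 60 = 0.6333 L/s.
R = (PIP − Pplat)/V̇ = (19.2 − 14.8) / 0.6333 = 4.4/0.6333 = 6.948 cmH2O·s/L.
C = Vt/(Pplat − PEEP) = 435.0 / (14.8 − 7) = 435.0/7.8 = 55.769 mL/cmH2O.
τ = R × C = 6.948 × 0.05577 L/cmH2O = 0.3875 s.
Fraction remaining = e^(−Te/τ) = e^(−0.48/0.3875) = 0.2898; trapped volume = 435.0 × 0.2898 = 126.06 mL.
Additional alveolar pressure from trapping ≈ V_trapped / C = 126.06 / 55.769 = 2.26 cmH2O.

2.3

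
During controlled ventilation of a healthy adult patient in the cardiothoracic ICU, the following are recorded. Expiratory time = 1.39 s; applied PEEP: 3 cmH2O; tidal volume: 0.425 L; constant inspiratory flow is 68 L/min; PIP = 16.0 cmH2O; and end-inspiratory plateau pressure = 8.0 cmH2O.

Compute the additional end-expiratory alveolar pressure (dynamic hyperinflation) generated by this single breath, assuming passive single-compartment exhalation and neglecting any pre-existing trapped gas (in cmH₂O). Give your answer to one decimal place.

0.5

Flow: 68 L/min ÷ 60 = 1.1333 L/s.
R = (PIP − Pplat)/V̇ = (16.0 − 8.0) / 1.1333 = 8.0/1.1333 = 7.059 cmH2O·s/L.
C = Vt/(Pplat − PEEP) = 425.0 / (8.0 − 3) = 425.0/5.0 = 85.0 mL/cmH2O.
τ = R × C = 7.059 × 0.085 L/cmH2O = 0.6 s.
Fraction remaining = e^(−Te/τ) = e^(−1.39/0.6) = 0.0986; trapped volume = 425.0 × 0.0986 = 41.905 mL.
Additional alveolar pressure from trapping ≈ V_trapped / C = 41.905 / 85.0 = 0.493 cmH2O.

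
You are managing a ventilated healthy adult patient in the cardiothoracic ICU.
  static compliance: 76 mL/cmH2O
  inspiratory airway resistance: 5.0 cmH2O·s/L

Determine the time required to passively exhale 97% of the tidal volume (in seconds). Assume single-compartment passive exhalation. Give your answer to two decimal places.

1.33

τ = R × C = 5.0 × 76 mL/cmH2O = 5.0 × 0.076 L/cmH2O = 0.38 s.
Exhaled fraction f = 1 − e^(−t/τ) → t = −τ·ln(1 − f) = −0.38·ln(0.03) = 1.332 s.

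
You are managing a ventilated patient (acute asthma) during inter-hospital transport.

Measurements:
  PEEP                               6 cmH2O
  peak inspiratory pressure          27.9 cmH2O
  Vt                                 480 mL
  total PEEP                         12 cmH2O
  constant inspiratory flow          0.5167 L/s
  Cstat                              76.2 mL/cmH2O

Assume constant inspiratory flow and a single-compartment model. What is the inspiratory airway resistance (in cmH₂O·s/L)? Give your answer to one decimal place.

18.6

Total PEEP = 12 cmH2O (set 6 + intrinsic 6); this is the baseline alveolar pressure.
Equation of motion (constant flow): PIP = Vt/C + R·V̇ + PEEP.
R·V̇ = PIP − Vt/C − PEEP = 27.9 − 480/76.2 − 12 = 27.9 − 6.299 − 12 = 9.601 cmH2O.
R = 9.601 / 0.5167 = 18.581 cmH2O·s/L.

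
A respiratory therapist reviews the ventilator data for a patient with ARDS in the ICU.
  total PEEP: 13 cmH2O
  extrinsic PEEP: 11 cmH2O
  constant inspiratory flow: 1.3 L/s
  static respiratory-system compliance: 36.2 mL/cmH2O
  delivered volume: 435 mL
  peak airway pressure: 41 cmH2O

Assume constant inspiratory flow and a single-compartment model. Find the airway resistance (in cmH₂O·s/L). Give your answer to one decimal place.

12.3

Total PEEP = 13 cmH2O (set 11 + intrinsic 2); this is the baseline alveolar pressure.
Equation of motion (constant flow): PIP = Vt/C + R·V̇ + PEEP.
R·V̇ = PIP − Vt/C − PEEP = 41 − 435/36.2 − 13 = 41 − 12.017 − 13 = 15.983 cmH2O.
R = 15.983 / 1.3 = 12.295 cmH2O·s/L.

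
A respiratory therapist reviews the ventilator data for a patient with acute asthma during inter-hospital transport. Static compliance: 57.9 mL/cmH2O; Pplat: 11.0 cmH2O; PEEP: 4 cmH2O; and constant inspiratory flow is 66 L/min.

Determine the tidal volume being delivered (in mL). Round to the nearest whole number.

Vt = Cstat × (Pplat − PEEP) = 57.9 × (11.0 − 4) = 57.9 × 7.0 = 405.3 mL.

405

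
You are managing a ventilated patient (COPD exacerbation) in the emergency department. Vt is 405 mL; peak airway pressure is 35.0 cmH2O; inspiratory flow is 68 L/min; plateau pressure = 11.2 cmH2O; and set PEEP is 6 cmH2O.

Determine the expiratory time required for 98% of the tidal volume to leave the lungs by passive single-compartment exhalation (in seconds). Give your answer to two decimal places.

6.40

Flow: 68 L/min ÷ 60 = 1.1333 L/s.
R = (PIP − Pplat)/V̇ = (35.0 − 11.2) / 1.1333 = 23.8/1.1333 = 21.001 cmH2O·s/L.
C = Vt/(Pplat − PEEP) = 405.0 / (11.2 − 6) = 405.0/5.2 = 77.885 mL/cmH2O.
τ = R × C = 21.001 × 0.07789 L/cmH2O = 1.636 s.
t = −τ·ln(1 − 0.98) = −1.636·ln(0.02) = 6.4 s.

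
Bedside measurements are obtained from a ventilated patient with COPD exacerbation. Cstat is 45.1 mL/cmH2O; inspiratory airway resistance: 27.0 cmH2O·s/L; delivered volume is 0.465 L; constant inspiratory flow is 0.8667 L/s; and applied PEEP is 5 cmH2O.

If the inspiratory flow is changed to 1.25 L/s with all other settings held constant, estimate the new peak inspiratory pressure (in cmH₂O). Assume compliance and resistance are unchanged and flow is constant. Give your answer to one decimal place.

PIP = Vt/C + R·V̇ + PEEP (constant-flow equation of motion).
Only the resistive term changes: ΔPIP = R × ΔV̇ = 27.0 × (1.25 − 0.8667) = 27.0 × 0.3833 = 10.349 cmH2O.
Original PIP = 465/45.1 + 27.0×0.8667 + 5 = 38.711 cmH2O; new PIP = 38.711 + (10.349) = 49.06 cmH2O.

49.1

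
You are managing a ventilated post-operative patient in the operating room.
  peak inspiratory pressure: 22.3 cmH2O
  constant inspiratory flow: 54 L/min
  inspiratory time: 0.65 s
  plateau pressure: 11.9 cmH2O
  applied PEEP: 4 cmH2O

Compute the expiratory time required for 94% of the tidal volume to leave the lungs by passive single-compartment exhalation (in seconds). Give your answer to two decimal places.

Flow: 54 L/min ÷ 60 = 0.9 L/s.
Vt = flow × Ti = 0.9 L/s × 0.65 s × 1000 mL/L = 585.0 mL.
R = (PIP − Pplat)/V̇ = (22.3 − 11.9) / 0.9 = 10.4/0.9 = 11.556 cmH2O·s/L.
C = Vt/(Pplat − PEEP) = 585.0 / (11.9 − 4) = 585.0/7.9 = 74.051 mL/cmH2O.
τ = R × C = 11.556 × 0.07405 L/cmH2O = 0.8557 s.
t = −τ·ln(1 − 0.94) = −0.8557·ln(0.06) = 2.407 s.

2.41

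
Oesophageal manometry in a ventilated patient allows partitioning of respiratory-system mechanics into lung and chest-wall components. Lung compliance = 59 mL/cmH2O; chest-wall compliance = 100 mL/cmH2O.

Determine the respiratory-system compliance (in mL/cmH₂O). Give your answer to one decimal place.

37.1

Lung and chest wall are elastances in series: 1/Crs = 1/CL + 1/Ccw.
1/Crs = 1/59 + 1/100 = 0.02695.
Crs = 37.106 mL/cmH2O.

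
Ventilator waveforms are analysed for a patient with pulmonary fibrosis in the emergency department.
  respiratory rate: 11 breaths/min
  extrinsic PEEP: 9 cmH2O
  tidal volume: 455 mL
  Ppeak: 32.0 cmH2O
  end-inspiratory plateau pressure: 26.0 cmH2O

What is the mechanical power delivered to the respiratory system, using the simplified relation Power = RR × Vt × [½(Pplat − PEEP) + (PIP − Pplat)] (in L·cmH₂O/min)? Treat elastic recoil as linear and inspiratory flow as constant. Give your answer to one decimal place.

72.6

Per-breath work = Vt × [½(Pplat−PEEP) + (PIP−Pplat)] = 0.455 × [0.5×17.0 + 6.0] = 0.455 × 14.5 = 6.598 L·cmH2O.
Power = 11 × 6.598 = 72.578 L·cmH2O/min.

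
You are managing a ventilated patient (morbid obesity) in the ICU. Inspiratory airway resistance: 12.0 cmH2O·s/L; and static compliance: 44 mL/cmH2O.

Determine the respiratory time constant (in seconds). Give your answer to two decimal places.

0.53

τ = R × C = 12.0 × 44 mL/cmH2O = 12.0 × 0.044 L/cmH2O = 0.528 s.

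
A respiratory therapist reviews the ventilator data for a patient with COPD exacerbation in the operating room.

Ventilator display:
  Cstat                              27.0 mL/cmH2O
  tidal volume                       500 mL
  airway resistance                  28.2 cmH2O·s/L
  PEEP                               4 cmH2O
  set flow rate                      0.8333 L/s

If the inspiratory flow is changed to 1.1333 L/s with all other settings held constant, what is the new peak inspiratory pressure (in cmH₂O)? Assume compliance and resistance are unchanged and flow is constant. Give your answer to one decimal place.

PIP = Vt/C + R·V̇ + PEEP (constant-flow equation of motion).
Only the resistive term changes: ΔPIP = R × ΔV̇ = 28.2 × (1.1333 − 0.8333) = 28.2 × 0.3 = 8.46 cmH2O.
Original PIP = 500/27.0 + 28.2×0.8333 + 4 = 46.018 cmH2O; new PIP = 46.018 + (8.46) = 54.478 cmH2O.

54.5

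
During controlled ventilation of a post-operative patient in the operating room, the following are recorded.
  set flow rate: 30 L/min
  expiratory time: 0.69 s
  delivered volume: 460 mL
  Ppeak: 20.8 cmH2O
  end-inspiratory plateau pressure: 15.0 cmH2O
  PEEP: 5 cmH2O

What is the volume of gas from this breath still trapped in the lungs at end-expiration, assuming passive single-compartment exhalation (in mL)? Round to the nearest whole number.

126

Flow: 30 L/min ÷ 60 = 0.5 L/s.
R = (PIP − Pplat)/V̇ = (20.8 − 15.0) / 0.5 = 5.8/0.5 = 11.6 cmH2O·s/L.
C = Vt/(Pplat − PEEP) = 460.0 / (15.0 − 5) = 460.0/10.0 = 46.0 mL/cmH2O.
τ = R × C = 11.6 × 0.046 L/cmH2O = 0.5336 s.
Fraction remaining = e^(−Te/τ) = e^(−0.69/0.5336) = 0.2744.
Trapped volume = 460.0 × 0.2744 = 126.22 mL.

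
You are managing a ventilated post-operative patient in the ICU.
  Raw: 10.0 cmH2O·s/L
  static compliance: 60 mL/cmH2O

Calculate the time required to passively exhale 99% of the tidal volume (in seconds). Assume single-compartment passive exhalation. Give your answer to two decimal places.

2.76

τ = R × C = 10.0 × 60 mL/cmH2O = 10.0 × 0.060 L/cmH2O = 0.6 s.
Exhaled fraction f = 1 − e^(−t/τ) → t = −τ·ln(1 − f) = −0.6·ln(0.01) = 2.763 s.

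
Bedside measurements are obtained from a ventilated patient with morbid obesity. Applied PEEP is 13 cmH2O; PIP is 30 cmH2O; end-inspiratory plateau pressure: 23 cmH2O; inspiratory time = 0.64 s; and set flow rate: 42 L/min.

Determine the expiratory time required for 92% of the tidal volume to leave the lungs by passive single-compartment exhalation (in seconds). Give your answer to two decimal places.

1.13

Flow: 42 L/min ÷ 60 = 0.7 L/s.
Vt = flow × Ti = 0.7 L/s × 0.64 s × 1000 mL/L = 448.0 mL.
R = (PIP − Pplat)/V̇ = (30 − 23) / 0.7 = 7.0/0.7 = 10.0 cmH2O·s/L.
C = Vt/(Pplat − PEEP) = 448.0 / (23 − 13) = 448.0/10.0 = 44.8 mL/cmH2O.
τ = R × C = 10.0 × 0.0448 L/cmH2O = 0.448 s.
t = −τ·ln(1 − 0.92) = −0.448·ln(0.08) = 1.132 s.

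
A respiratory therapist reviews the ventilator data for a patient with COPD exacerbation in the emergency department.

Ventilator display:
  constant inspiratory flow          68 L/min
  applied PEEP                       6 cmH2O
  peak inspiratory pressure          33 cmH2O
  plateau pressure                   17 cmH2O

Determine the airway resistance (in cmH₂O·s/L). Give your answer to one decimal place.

14.1

Flow: 68 L/min ÷ 60 = 1.1333 L/s.
Raw = (PIP − Pplat) / flow = (33 − 17) / 1.1333 = 16.0 / 1.1333 = 14.118 cmH2O·s/L.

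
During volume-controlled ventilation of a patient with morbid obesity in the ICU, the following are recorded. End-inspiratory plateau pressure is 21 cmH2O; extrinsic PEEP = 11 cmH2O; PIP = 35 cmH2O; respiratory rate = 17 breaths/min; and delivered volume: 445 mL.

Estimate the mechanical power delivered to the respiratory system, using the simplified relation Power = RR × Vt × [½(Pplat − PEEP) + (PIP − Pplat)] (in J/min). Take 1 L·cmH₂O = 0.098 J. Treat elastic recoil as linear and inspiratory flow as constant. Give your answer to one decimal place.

14.1

Per-breath work = Vt × [½(Pplat−PEEP) + (PIP−Pplat)] = 0.445 × [0.5×10.0 + 14.0] = 0.445 × 19.0 = 8.455 L·cmH2O.
Power = 17 × 8.455 = 143.74 L·cmH2O/min.
× 0.098 J/(L·cmH2O) → 14.087 J/min.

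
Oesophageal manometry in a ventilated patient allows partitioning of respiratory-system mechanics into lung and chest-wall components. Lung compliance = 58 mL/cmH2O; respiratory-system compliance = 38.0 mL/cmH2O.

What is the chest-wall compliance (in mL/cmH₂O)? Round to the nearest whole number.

110

1/Ccw = 1/Crs − 1/CL.
1/Ccw = 1/38.0 − 1/58 = 0.009074.
Ccw = 110.2 mL/cmH2O.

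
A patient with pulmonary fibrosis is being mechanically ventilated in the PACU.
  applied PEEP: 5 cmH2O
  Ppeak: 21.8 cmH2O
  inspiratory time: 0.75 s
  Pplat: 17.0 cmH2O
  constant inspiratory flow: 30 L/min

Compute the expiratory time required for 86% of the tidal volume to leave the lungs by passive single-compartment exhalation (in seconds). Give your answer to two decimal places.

0.59

Flow: 30 L/min ÷ 60 = 0.5 L/s.
Vt = flow × Ti = 0.5 L/s × 0.75 s × 1000 mL/L = 375.0 mL.
R = (PIP − Pplat)/V̇ = (21.8 − 17.0) / 0.5 = 4.8/0.5 = 9.6 cmH2O·s/L.
C = Vt/(Pplat − PEEP) = 375.0 / (17.0 − 5) = 375.0/12.0 = 31.25 mL/cmH2O.
τ = R × C = 9.6 × 0.03125 L/cmH2O = 0.3 s.
t = −τ·ln(1 − 0.86) = −0.3·ln(0.14) = 0.5898 s.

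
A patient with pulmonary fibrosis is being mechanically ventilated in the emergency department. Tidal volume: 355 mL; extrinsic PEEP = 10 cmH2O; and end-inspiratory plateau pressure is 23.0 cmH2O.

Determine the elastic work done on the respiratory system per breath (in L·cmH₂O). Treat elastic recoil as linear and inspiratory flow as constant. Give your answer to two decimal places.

Elastic work ≈ ½ × (Pplat − PEEP) × Vt = 0.5 × (23.0 − 10) × 0.355 L = 0.5 × 13.0 × 0.355 = 2.308 L·cmH2O.

2.31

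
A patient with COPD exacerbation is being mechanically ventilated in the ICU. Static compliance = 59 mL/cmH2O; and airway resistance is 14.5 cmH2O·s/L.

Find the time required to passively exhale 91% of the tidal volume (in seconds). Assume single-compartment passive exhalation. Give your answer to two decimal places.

τ = R × C = 14.5 × 59 mL/cmH2O = 14.5 × 0.059 L/cmH2O = 0.8555 s.
Exhaled fraction f = 1 − e^(−t/τ) → t = −τ·ln(1 − f) = −0.8555·ln(0.09) = 2.06 s.

2.06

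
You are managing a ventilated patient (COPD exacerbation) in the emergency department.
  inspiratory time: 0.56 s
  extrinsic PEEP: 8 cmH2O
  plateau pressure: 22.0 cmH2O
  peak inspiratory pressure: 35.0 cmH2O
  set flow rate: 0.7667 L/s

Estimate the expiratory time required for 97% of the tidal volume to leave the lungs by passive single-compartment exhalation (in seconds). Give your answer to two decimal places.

Vt = flow × Ti = 0.7667 L/s × 0.56 s × 1000 mL/L = 429.35 mL.
R = (PIP − Pplat)/V̇ = (35.0 − 22.0) / 0.7667 = 13.0/0.7667 = 16.956 cmH2O·s/L.
C = Vt/(Pplat − PEEP) = 429.35 / (22.0 − 8) = 429.35/14.0 = 30.668 mL/cmH2O.
τ = R × C = 16.956 × 0.03067 L/cmH2O = 0.52 s.
t = −τ·ln(1 − 0.97) = −0.52·ln(0.03) = 1.823 s.

1.82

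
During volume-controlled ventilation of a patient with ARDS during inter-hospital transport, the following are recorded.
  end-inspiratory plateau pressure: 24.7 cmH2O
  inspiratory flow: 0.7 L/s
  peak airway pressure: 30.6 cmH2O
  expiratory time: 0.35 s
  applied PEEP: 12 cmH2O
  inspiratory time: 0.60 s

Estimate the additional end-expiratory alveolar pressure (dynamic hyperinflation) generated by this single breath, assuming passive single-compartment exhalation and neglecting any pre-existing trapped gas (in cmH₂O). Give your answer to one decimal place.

3.6

Vt = flow × Ti = 0.7 L/s × 0.60 s × 1000 mL/L = 420.0 mL.
R = (PIP − Pplat)/V̇ = (30.6 − 24.7) / 0.7 = 5.9/0.7 = 8.429 cmH2O·s/L.
C = Vt/(Pplat − PEEP) = 420.0 / (24.7 − 12) = 420.0/12.7 = 33.071 mL/cmH2O.
τ = R × C = 8.429 × 0.03307 L/cmH2O = 0.2787 s.
Fraction remaining = e^(−Te/τ) = e^(−0.35/0.2787) = 0.2848; trapped volume = 420.0 × 0.2848 = 119.62 mL.
Additional alveolar pressure from trapping ≈ V_trapped / C = 119.62 / 33.071 = 3.617 cmH2O.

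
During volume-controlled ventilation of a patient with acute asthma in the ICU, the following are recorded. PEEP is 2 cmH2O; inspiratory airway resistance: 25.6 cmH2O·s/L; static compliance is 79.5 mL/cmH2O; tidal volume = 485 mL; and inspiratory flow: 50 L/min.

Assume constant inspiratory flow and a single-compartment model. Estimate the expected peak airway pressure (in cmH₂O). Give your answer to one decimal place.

Flow: 50 L/min ÷ 60 = 0.8333 L/s.
Equation of motion (constant flow): PIP = Vt/C + R·V̇ + PEEP.
PIP = 485/79.5 + 25.6×0.8333 + 2 = 6.101 + 21.332 + 2 = 29.433 cmH2O.

29.4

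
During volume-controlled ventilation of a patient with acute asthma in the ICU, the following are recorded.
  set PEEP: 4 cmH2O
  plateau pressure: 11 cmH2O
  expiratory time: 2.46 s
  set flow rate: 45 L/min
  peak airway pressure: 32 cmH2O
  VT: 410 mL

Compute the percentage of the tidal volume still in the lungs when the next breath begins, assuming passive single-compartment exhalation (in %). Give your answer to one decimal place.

Flow: 45 L/min ÷ 60 = 0.75 L/s.
R = (PIP − Pplat)/V̇ = (32 − 11) / 0.75 = 21.0/0.75 = 28.0 cmH2O·s/L.
C = Vt/(Pplat − PEEP) = 410.0 / (11 − 4) = 410.0/7.0 = 58.571 mL/cmH2O.
τ = R × C = 28.0 × 0.05857 L/cmH2O = 1.64 s.
Fraction remaining at end-expiration = e^(−Te/τ) = e^(−2.46/1.64) = 0.2231 → 22.31%.

22.3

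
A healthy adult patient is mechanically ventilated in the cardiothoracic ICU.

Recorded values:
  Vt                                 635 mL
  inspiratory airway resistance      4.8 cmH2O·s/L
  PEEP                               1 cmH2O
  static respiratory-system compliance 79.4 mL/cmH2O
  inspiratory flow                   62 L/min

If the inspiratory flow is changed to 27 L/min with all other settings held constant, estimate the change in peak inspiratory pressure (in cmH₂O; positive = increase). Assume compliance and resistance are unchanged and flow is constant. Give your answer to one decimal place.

Flow: 62 L/min ÷ 60 = 1.0333 L/s.
New flow: 27 L/min ÷ 60 = 0.45 L/s.
PIP = Vt/C + R·V̇ + PEEP (constant-flow equation of motion).
Only the resistive term changes: ΔPIP = R × ΔV̇ = 4.8 × (0.45 − 1.0333) = 4.8 × -0.5833 = -2.8 cmH2O.

-2.8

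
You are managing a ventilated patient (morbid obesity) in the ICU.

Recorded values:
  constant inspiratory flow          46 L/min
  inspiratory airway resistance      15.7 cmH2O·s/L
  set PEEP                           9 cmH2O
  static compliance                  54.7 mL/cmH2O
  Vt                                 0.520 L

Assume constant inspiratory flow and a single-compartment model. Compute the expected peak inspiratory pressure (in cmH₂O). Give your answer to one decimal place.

30.5

Flow: 46 L/min ÷ 60 = 0.7667 L/s.
Equation of motion (constant flow): PIP = Vt/C + R·V̇ + PEEP.
PIP = 520/54.7 + 15.7×0.7667 + 9 = 9.506 + 12.037 + 9 = 30.543 cmH2O.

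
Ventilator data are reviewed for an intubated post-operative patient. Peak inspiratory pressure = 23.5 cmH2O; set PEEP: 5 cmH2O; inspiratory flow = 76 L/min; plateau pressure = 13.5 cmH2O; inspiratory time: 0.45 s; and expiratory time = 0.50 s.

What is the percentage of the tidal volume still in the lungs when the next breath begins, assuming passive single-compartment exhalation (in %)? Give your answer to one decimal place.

Flow: 76 L/min ÷ 60 = 1.2667 L/s.
Vt = flow × Ti = 1.2667 L/s × 0.45 s × 1000 mL/L = 570.02 mL.
R = (PIP − Pplat)/V̇ = (23.5 − 13.5) / 1.2667 = 10.0/1.2667 = 7.895 cmH2O·s/L.
C = Vt/(Pplat − PEEP) = 570.02 / (13.5 − 5) = 570.02/8.5 = 67.061 mL/cmH2O.
τ = R × C = 7.895 × 0.06706 L/cmH2O = 0.5294 s.
Fraction remaining at end-expiration = e^(−Te/τ) = e^(−0.50/0.5294) = 0.3889 → 38.89%.

38.9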